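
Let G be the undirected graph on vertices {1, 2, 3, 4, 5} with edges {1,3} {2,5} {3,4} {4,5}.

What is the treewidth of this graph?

A width-1 tree decomposition is:
Bags: B1 = {1, 3}  B2 = {3, 4}  B3 = {4, 5}  B4 = {2, 5}
Tree: B1–B2, B2–B3, B3–B4
Each bag holds 2 vertices, so the decomposition has width 1, which upper-bounds the treewidth. G has an edge, so its treewidth is at least 1. The upper and lower bounds meet at 1, so that is the treewidth.

1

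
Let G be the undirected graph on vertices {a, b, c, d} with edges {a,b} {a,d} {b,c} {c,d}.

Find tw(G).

A width-2 tree decomposition is:
Bags: B1 = {b, c, d}  B2 = {a, b, d}
Tree: B1–B2
Every bag has size at most 3, so the width is 3 − 1 = 2 and tw(G) ≤ 2. For the lower bound, G contains the cycle b–c–d–a–b, so G is not a forest; only forests have treewidth ≤ 1, hence tw(G) ≥ 2. Hence tw(G) = 2 exactly.

2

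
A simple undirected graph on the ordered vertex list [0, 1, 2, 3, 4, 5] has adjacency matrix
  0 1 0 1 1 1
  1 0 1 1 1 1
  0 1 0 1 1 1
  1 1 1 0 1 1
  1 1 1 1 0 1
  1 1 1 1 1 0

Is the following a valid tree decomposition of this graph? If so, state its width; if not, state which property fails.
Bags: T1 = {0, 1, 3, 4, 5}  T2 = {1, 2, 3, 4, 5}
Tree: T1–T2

Vertex coverage: the bags together contain {0, 1, 2, 3, 4, 5}, the full vertex set. Edge coverage: each edge of G has both endpoints in at least one bag. Running intersection: for every vertex, the bags containing it form a connected subtree. All three properties hold, so this is a valid tree decomposition of width max|bag| − 1 = 4, and hence tw(G) ≤ 4.

Yes; width 4.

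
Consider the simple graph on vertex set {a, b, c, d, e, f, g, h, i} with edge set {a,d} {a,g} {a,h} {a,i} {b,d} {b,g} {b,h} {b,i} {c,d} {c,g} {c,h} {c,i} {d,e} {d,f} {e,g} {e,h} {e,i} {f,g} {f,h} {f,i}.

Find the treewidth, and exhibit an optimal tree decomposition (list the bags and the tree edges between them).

Every bag has size at most 5, so the width is 5 − 1 = 4 and tw(G) ≤ 4. For the lower bound: the 5 vertex sets {c,g}, {d,e}, {a,i}, {h}, {b} are disjoint, each induces a connected subgraph, and every pair is joined by at least one edge of G. Contracting each set to a single vertex therefore yields K_{5} as a minor, and since treewidth is minor-monotone, tw(G) ≥ tw(K_{5}) = 4. Hence tw(G) = 4 exactly.

Treewidth 4.
One such decomposition:
Bags: B1 = {c, d, g, h, i}  B2 = {d, e, g, h, i}  B3 = {a, d, g, h, i}  B4 = {b, d, g, h, i}  B5 = {d, f, g, h, i}
Tree: B1–B2, B2–B3, B3–B4, B4–B5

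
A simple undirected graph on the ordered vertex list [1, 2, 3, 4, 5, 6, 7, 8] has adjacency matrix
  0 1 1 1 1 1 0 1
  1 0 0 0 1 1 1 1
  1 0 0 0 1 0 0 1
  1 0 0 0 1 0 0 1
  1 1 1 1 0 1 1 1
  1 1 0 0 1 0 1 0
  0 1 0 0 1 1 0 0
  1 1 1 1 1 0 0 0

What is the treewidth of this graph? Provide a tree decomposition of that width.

The largest bag has 4 vertices, giving width 3; this decomposition certifies tw(G) ≤ 3. Conversely, {1, 2, 5, 8} is a clique of size 4, and the vertices of any clique must share a bag in every tree decomposition; so some bag has ≥ 4 vertices and tw(G) ≥ 3. Hence tw(G) = 3 exactly.

Treewidth 3.
One such decomposition:
Bags: B1 = {1, 2, 5, 8}  B2 = {1, 2, 5, 6}  B3 = {1, 3, 5, 8}  B4 = {1, 4, 5, 8}  B5 = {2, 5, 6, 7}
Tree: B1–B2, B1–B3, B1–B4, B2–B5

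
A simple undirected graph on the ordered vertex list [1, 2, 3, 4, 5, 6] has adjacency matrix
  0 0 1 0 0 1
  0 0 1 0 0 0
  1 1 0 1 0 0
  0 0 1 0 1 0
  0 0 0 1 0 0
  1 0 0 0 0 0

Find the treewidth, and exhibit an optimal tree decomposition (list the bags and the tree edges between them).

Treewidth 1.
One optimal decomposition is:
Bags: B1 = {1, 6}  B2 = {1, 3}  B3 = {2, 3}  B4 = {3, 4}  B5 = {4, 5}
Tree: B1–B2, B2–B3, B3–B4, B4–B5

Each bag holds 2 vertices, so the decomposition has width 1, which upper-bounds the treewidth. Since G has at least one edge (e.g. 1–6), it is not an edgeless graph, so tw(G) ≥ 1. Hence tw(G) = 1 exactly.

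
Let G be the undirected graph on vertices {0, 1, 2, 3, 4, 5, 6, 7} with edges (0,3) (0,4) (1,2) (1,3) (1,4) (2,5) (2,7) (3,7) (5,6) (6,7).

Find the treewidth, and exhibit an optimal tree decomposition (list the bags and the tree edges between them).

Treewidth 2.
One optimal decomposition is:
Bags: B1 = {2, 5, 6}  B2 = {2, 6, 7}  B3 = {1, 2, 7}  B4 = {1, 3, 7}  B5 = {1, 3, 4}  B6 = {0, 3, 4}
Tree: B1–B2, B2–B3, B3–B4, B4–B5, B5–B6

The largest bag has 3 vertices, giving width 2; this decomposition certifies tw(G) ≤ 2. The edges 5–6–7–2–5 form a cycle, so G is not a tree and its treewidth is at least 2. Combining the bounds, tw(G) = 2.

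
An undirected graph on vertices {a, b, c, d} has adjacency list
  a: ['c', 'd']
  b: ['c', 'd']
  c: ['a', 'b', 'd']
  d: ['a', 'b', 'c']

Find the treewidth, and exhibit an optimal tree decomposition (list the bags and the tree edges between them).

Treewidth 2.
One optimal decomposition is:
Bags: B1 = {b, c, d}  B2 = {a, c, d}
Tree: B1–B2

Every bag has size at most 3, so the width is 3 − 1 = 2 and tw(G) ≤ 2. For the lower bound, the 3 vertices {a, c, d} are pairwise adjacent, and any tree decomposition puts a clique entirely inside one bag — forcing width ≥ 2. Therefore the treewidth is 2.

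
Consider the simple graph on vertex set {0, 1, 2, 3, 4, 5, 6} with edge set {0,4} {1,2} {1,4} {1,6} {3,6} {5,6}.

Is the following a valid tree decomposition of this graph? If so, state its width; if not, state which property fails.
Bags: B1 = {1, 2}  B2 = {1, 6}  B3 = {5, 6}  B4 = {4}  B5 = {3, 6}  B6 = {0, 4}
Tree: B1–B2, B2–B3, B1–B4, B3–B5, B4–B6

A tree decomposition must satisfy three properties: every vertex lies in some bag; for every edge, both endpoints lie together in some bag; and for every vertex, the bags containing it form a connected subtree. Here edge (1,4) lies in no bag, so the decomposition is invalid.

No — edge (1,4) lies in no bag.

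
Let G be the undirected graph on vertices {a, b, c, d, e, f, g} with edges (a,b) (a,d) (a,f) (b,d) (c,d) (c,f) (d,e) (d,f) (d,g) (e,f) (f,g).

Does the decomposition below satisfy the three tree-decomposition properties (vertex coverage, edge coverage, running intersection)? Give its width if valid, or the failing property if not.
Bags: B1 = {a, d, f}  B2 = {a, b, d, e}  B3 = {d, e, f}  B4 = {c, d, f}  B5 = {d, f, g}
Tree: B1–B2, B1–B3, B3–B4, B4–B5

No — bags containing vertex e are not connected in the tree.

A tree decomposition must satisfy three properties: every vertex lies in some bag; for every edge, both endpoints lie together in some bag; and for every vertex, the bags containing it form a connected subtree. Here bags containing vertex e are not connected in the tree, so the decomposition is invalid.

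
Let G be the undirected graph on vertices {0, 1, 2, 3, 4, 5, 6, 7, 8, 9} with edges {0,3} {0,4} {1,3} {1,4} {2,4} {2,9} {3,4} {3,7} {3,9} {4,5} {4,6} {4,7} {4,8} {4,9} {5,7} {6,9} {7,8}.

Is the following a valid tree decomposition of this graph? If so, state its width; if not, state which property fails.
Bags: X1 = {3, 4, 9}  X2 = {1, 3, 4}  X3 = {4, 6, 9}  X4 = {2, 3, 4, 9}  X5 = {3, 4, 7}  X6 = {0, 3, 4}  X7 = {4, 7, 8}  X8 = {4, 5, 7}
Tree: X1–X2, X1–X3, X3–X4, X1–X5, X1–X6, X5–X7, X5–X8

A tree decomposition must satisfy three properties: every vertex lies in some bag; for every edge, both endpoints lie together in some bag; and for every vertex, the bags containing it form a connected subtree. Here bags containing vertex 3 are not connected in the tree, so the decomposition is invalid.

No — bags containing vertex 3 are not connected in the tree.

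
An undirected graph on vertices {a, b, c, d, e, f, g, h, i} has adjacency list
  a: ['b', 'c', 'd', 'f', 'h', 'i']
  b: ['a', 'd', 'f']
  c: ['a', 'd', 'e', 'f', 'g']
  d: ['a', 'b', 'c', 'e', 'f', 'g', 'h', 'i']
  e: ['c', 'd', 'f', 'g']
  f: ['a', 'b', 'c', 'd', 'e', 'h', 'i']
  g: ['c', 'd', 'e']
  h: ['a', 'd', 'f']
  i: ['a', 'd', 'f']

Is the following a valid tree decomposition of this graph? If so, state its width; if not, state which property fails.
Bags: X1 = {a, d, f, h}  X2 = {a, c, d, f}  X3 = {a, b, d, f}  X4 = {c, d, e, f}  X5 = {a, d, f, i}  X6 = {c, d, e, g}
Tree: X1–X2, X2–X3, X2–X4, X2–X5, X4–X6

Yes; width 3.

Vertex coverage: the bags together contain {a, b, c, d, e, f, g, h, i}, the full vertex set. Edge coverage: each edge of G has both endpoints in at least one bag. Running intersection: for every vertex, the bags containing it form a connected subtree. All three properties hold, so this is a valid tree decomposition of width max|bag| − 1 = 3, and hence tw(G) ≤ 3.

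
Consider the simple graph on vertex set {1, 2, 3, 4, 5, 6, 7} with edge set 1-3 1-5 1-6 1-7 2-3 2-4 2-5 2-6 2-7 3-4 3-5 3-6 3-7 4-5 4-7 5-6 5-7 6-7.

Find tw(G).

4

A width-4 tree decomposition is:
Bags: B1 = {2, 3, 4, 5, 7}  B2 = {2, 3, 5, 6, 7}  B3 = {1, 3, 5, 6, 7}
Tree: B1–B2, B2–B3
Every bag has size at most 5, so the width is 5 − 1 = 4 and tw(G) ≤ 4. Conversely, {1, 3, 5, 6, 7} is a clique of size 5, and the vertices of any clique must share a bag in every tree decomposition; so some bag has ≥ 5 vertices and tw(G) ≥ 4. Hence tw(G) = 4 exactly.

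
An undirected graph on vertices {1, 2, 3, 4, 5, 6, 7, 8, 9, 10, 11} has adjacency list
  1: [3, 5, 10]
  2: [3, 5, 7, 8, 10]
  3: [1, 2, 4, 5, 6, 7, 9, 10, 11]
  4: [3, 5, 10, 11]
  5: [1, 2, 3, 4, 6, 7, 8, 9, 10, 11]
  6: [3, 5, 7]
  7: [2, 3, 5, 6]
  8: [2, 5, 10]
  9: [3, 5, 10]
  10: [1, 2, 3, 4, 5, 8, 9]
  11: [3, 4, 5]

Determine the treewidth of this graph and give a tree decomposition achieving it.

Treewidth 3.
Bags: B1 = {2, 3, 5, 7}  B2 = {2, 3, 5, 10}  B3 = {2, 5, 8, 10}  B4 = {1, 3, 5, 10}  B5 = {3, 5, 9, 10}  B6 = {3, 4, 5, 10}  B7 = {3, 4, 5, 11}  B8 = {3, 5, 6, 7}
Tree: B1–B2, B2–B3, B2–B4, B2–B5, B5–B6, B6–B7, B1–B8

Every bag has size at most 4, so the width is 4 − 1 = 3 and tw(G) ≤ 3. Conversely, {2, 5, 8, 10} is a clique of size 4, and the vertices of any clique must share a bag in every tree decomposition; so some bag has ≥ 4 vertices and tw(G) ≥ 3. Hence tw(G) = 3 exactly.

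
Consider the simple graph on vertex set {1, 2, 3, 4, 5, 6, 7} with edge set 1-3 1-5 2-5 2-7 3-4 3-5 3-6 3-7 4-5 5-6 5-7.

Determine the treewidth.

A width-2 tree decomposition is:
Bags: B1 = {2, 5, 7}  B2 = {3, 5, 7}  B3 = {3, 5, 6}  B4 = {1, 3, 5}  B5 = {3, 4, 5}
Tree: B1–B2, B2–B3, B3–B4, B3–B5
Every bag has size at most 3, so the width is 3 − 1 = 2 and tw(G) ≤ 2. On the other hand G contains the 3-clique {2, 5, 7}. A clique must lie in a single bag of any decomposition, so no decomposition can have width below 2. Combining the bounds, tw(G) = 2.

2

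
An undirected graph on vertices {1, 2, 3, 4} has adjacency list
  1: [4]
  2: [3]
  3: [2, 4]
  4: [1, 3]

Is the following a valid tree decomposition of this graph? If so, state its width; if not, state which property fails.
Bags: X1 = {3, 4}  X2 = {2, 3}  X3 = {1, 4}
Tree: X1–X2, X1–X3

Checking the three conditions: (i) the bags cover all of {1, 2, 3, 4}; (ii) for each edge, some bag contains both endpoints; (iii) the bags containing any fixed vertex form a subtree. All hold, so the decomposition is valid with width 2 − 1 = 1.

Yes; width 1.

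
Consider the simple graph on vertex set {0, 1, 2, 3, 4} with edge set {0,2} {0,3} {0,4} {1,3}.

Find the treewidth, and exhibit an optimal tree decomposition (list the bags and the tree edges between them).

Every bag has size at most 2, so the width is 2 − 1 = 1 and tw(G) ≤ 1. Any graph with an edge has treewidth ≥ 1, and G has the edge 3–0. Combining the bounds, tw(G) = 1.

Treewidth 1.
One optimal decomposition is:
Bags: B1 = {0, 3}  B2 = {0, 2}  B3 = {0, 4}  B4 = {1, 3}
Tree: B1–B2, B1–B3, B1–B4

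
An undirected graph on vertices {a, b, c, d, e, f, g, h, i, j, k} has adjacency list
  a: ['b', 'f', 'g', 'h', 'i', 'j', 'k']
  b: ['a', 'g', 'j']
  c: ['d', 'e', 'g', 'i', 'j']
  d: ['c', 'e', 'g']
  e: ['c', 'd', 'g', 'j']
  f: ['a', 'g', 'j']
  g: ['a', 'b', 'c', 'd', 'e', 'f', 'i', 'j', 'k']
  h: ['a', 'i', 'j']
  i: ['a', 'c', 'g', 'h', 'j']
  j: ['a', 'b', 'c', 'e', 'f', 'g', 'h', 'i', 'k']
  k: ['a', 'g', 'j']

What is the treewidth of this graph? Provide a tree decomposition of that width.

Treewidth 3.
One optimal decomposition is:
Bags: B1 = {a, g, i, j}  B2 = {a, f, g, j}  B3 = {a, g, j, k}  B4 = {c, g, i, j}  B5 = {c, e, g, j}  B6 = {a, b, g, j}  B7 = {a, h, i, j}  B8 = {c, d, e, g}
Tree: B1–B2, B1–B3, B1–B4, B4–B5, B3–B6, B1–B7, B5–B8

Every bag has size at most 4, so the width is 4 − 1 = 3 and tw(G) ≤ 3. For the lower bound, the 4 vertices {c, d, e, g} are pairwise adjacent, and any tree decomposition puts a clique entirely inside one bag — forcing width ≥ 3. Combining the bounds, tw(G) = 3.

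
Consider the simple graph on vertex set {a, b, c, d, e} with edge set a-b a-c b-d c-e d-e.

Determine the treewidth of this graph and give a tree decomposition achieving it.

The largest bag has 3 vertices, giving width 2; this decomposition certifies tw(G) ≤ 2. The edges d–b–a–c–e–d form a cycle, so G is not a tree and its treewidth is at least 2. Combining the bounds, tw(G) = 2.

Treewidth 2.
Bags: B1 = {a, b, d}  B2 = {a, c, d}  B3 = {c, d, e}
Tree: B1–B2, B2–B3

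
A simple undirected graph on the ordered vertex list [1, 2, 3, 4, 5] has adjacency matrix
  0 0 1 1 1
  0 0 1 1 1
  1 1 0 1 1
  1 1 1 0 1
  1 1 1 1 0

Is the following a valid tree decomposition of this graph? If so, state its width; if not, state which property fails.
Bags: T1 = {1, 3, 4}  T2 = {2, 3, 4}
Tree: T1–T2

No — vertex 5 appears in no bag.

A tree decomposition must satisfy three properties: every vertex lies in some bag; for every edge, both endpoints lie together in some bag; and for every vertex, the bags containing it form a connected subtree. Here vertex 5 appears in no bag, so the decomposition is invalid.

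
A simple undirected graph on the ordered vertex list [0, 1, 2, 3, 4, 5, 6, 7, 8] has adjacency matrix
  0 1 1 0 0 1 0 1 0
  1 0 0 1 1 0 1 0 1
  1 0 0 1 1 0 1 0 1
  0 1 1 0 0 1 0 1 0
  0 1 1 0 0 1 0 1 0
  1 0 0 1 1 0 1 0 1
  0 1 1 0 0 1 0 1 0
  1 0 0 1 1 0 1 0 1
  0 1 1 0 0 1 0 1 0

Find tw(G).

A width-4 tree decomposition is:
Bags: B1 = {0, 1, 2, 5, 7}  B2 = {1, 2, 4, 5, 7}  B3 = {1, 2, 3, 5, 7}  B4 = {1, 2, 5, 6, 7}  B5 = {1, 2, 5, 7, 8}
Tree: B1–B2, B2–B3, B3–B4, B4–B5
Every bag has size at most 5, so the width is 5 − 1 = 4 and tw(G) ≤ 4. For the lower bound: the 5 vertex sets {0,5}, {2,4}, {3,7}, {1}, {6} are disjoint, each induces a connected subgraph, and every pair is joined by at least one edge of G. Contracting each set to a single vertex therefore yields K_{5} as a minor, and since treewidth is minor-monotone, tw(G) ≥ tw(K_{5}) = 4. Combining the bounds, tw(G) = 4.

4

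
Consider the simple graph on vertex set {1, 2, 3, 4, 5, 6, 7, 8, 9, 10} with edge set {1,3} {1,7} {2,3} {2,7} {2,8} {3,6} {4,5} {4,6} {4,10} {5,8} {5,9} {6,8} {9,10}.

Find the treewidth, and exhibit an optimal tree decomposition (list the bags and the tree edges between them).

Every bag has size at most 3, so the width is 3 − 1 = 2 and tw(G) ≤ 2. For the lower bound, G contains the cycle 10–9–5–4–10, so G is not a forest; only forests have treewidth ≤ 1, hence tw(G) ≥ 2. Hence tw(G) = 2 exactly.

Treewidth 2.
One such decomposition:
Bags: B1 = {4, 9, 10}  B2 = {4, 5, 9}  B3 = {4, 5, 6}  B4 = {5, 6, 8}  B5 = {3, 6, 8}  B6 = {2, 3, 8}  B7 = {1, 2, 3}  B8 = {1, 2, 7}
Tree: B1–B2, B2–B3, B3–B4, B4–B5, B5–B6, B6–B7, B7–B8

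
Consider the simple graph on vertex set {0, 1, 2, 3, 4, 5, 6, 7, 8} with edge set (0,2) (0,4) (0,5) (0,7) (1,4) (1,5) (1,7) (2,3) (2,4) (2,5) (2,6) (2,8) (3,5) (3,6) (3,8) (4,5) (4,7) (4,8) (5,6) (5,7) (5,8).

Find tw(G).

3

A width-3 tree decomposition is:
Bags: B1 = {0, 2, 4, 5}  B2 = {0, 4, 5, 7}  B3 = {2, 4, 5, 8}  B4 = {2, 3, 5, 8}  B5 = {1, 4, 5, 7}  B6 = {2, 3, 5, 6}
Tree: B1–B2, B1–B3, B3–B4, B2–B5, B4–B6
The largest bag has 4 vertices, giving width 3; this decomposition certifies tw(G) ≤ 3. Conversely, {1, 4, 5, 7} is a clique of size 4, and the vertices of any clique must share a bag in every tree decomposition; so some bag has ≥ 4 vertices and tw(G) ≥ 3. Therefore the treewidth is 3.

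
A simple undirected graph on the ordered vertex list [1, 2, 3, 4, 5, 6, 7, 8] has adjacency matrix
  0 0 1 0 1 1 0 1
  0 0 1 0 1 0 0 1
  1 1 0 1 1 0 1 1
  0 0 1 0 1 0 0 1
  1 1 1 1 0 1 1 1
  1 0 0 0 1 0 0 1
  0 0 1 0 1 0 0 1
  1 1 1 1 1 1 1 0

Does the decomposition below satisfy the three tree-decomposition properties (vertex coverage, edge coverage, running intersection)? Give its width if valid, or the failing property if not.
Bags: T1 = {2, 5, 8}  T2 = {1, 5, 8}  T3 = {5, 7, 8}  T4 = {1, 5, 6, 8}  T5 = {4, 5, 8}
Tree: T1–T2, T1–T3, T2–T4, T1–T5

A tree decomposition must satisfy three properties: every vertex lies in some bag; for every edge, both endpoints lie together in some bag; and for every vertex, the bags containing it form a connected subtree. Here vertex 3 appears in no bag, so the decomposition is invalid.

No — vertex 3 appears in no bag.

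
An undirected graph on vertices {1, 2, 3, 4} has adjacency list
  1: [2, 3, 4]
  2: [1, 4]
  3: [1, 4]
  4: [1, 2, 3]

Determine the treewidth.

A width-2 tree decomposition is:
Bags: B1 = {1, 3, 4}  B2 = {1, 2, 4}
Tree: B1–B2
Each bag holds 3 vertices, so the decomposition has width 2, which upper-bounds the treewidth. On the other hand G contains the 3-clique {1, 2, 4}. A clique must lie in a single bag of any decomposition, so no decomposition can have width below 2. The upper and lower bounds meet at 2, so that is the treewidth.

2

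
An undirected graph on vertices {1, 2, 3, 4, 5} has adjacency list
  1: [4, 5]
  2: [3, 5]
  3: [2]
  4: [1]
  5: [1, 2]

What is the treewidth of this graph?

1

A width-1 tree decomposition is:
Bags: B1 = {2, 5}  B2 = {2, 3}  B3 = {1, 5}  B4 = {1, 4}
Tree: B1–B2, B1–B3, B3–B4
The largest bag has 2 vertices, giving width 1; this decomposition certifies tw(G) ≤ 1. Since G has at least one edge (e.g. 2–5), it is not an edgeless graph, so tw(G) ≥ 1. Therefore the treewidth is 1.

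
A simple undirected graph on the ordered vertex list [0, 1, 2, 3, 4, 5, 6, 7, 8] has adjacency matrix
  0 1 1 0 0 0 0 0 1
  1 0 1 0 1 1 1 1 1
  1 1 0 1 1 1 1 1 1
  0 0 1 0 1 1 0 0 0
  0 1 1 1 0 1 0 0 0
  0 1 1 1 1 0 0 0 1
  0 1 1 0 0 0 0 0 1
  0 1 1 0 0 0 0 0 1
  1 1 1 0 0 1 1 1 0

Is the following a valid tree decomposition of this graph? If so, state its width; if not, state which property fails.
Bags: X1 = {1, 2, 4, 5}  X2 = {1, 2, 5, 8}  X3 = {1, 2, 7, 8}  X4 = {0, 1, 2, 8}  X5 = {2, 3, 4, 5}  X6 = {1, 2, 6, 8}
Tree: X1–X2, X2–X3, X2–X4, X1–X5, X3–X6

Checking the three conditions: (i) the bags cover all of {0, 1, 2, 3, 4, 5, 6, 7, 8}; (ii) for each edge, some bag contains both endpoints; (iii) the bags containing any fixed vertex form a subtree. All hold, so the decomposition is valid with width 4 − 1 = 3.

Yes; width 3.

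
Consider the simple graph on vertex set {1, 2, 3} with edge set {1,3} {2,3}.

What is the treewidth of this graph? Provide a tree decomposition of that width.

Treewidth 1.
One optimal decomposition is:
Bags: B1 = {1, 3}  B2 = {2, 3}
Tree: B1–B2

Each bag holds 2 vertices, so the decomposition has width 1, which upper-bounds the treewidth. Since G has at least one edge (e.g. 1–3), it is not an edgeless graph, so tw(G) ≥ 1. Therefore the treewidth is 1.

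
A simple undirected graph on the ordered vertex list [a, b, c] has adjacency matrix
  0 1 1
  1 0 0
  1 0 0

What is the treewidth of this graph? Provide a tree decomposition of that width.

Each bag holds 2 vertices, so the decomposition has width 1, which upper-bounds the treewidth. G has an edge, so its treewidth is at least 1. Hence tw(G) = 1 exactly.

Treewidth 1.
Bags: B1 = {a, b}  B2 = {a, c}
Tree: B1–B2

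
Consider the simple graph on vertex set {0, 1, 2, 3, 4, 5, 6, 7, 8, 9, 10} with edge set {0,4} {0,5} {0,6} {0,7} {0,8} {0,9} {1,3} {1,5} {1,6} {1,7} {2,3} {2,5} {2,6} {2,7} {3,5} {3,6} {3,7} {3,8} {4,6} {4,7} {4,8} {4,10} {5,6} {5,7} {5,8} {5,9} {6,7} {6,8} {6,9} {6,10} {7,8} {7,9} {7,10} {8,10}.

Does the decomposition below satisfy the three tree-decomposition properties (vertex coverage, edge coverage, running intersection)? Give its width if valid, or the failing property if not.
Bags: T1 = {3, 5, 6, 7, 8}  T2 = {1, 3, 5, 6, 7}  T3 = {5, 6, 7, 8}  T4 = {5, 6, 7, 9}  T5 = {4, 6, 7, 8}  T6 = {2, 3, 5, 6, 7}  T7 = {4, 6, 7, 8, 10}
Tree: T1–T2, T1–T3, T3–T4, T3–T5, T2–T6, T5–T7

A tree decomposition must satisfy three properties: every vertex lies in some bag; for every edge, both endpoints lie together in some bag; and for every vertex, the bags containing it form a connected subtree. Here vertex 0 appears in no bag, so the decomposition is invalid.

No — vertex 0 appears in no bag.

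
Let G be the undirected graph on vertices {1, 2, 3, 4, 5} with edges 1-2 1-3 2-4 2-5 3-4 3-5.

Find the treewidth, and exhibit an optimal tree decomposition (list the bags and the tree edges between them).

Each bag holds 3 vertices, so the decomposition has width 2, which upper-bounds the treewidth. Since 1–3–5–2–1 is a cycle in G, G is not acyclic. Forests are exactly the graphs of treewidth ≤ 1, so tw(G) ≥ 2. Combining the bounds, tw(G) = 2.

Treewidth 2.
One optimal decomposition is:
Bags: B1 = {1, 2, 3}  B2 = {2, 3, 5}  B3 = {2, 3, 4}
Tree: B1–B2, B2–B3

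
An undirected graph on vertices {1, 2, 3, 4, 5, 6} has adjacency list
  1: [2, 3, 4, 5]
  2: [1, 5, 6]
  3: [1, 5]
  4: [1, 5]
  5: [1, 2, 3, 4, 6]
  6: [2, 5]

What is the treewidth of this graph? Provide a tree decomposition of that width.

Treewidth 2.
Bags: B1 = {1, 3, 5}  B2 = {1, 2, 5}  B3 = {1, 4, 5}  B4 = {2, 5, 6}
Tree: B1–B2, B2–B3, B2–B4

Each bag holds 3 vertices, so the decomposition has width 2, which upper-bounds the treewidth. For the lower bound, the 3 vertices {1, 2, 5} are pairwise adjacent, and any tree decomposition puts a clique entirely inside one bag — forcing width ≥ 2. The upper and lower bounds meet at 2, so that is the treewidth.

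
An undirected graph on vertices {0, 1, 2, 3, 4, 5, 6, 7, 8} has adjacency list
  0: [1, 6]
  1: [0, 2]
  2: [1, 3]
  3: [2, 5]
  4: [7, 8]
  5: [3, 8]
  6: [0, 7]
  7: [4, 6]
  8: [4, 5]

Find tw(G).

A width-2 tree decomposition is:
Bags: B1 = {4, 6, 7}  B2 = {4, 6, 8}  B3 = {5, 6, 8}  B4 = {3, 5, 6}  B5 = {2, 3, 6}  B6 = {1, 2, 6}  B7 = {0, 1, 6}
Tree: B1–B2, B2–B3, B3–B4, B4–B5, B5–B6, B6–B7
Every bag has size at most 3, so the width is 3 − 1 = 2 and tw(G) ≤ 2. Since 6–7–4–8–5–3–2–1–0–6 is a cycle in G, G is not acyclic. Forests are exactly the graphs of treewidth ≤ 1, so tw(G) ≥ 2. Hence tw(G) = 2 exactly.

2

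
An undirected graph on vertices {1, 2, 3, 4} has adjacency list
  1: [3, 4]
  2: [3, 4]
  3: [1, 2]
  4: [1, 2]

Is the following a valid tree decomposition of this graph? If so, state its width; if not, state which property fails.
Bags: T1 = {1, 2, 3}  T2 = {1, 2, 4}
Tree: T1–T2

Vertex coverage: the bags together contain {1, 2, 3, 4}, the full vertex set. Edge coverage: each edge of G has both endpoints in at least one bag. Running intersection: for every vertex, the bags containing it form a connected subtree. All three properties hold, so this is a valid tree decomposition of width max|bag| − 1 = 2, and hence tw(G) ≤ 2.

Yes; width 2.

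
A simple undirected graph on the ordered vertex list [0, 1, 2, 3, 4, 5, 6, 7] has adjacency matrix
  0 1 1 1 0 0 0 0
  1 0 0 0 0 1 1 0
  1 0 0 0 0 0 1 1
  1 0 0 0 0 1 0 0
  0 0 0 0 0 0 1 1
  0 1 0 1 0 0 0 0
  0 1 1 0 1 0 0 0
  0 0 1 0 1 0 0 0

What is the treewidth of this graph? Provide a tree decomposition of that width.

Treewidth 2.
One optimal decomposition is:
Bags: B1 = {4, 6, 7}  B2 = {2, 6, 7}  B3 = {1, 2, 6}  B4 = {0, 1, 2}  B5 = {0, 1, 5}  B6 = {0, 3, 5}
Tree: B1–B2, B2–B3, B3–B4, B4–B5, B5–B6

Each bag holds 3 vertices, so the decomposition has width 2, which upper-bounds the treewidth. The edges 4–7–2–6–4 form a cycle, so G is not a tree and its treewidth is at least 2. Combining the bounds, tw(G) = 2.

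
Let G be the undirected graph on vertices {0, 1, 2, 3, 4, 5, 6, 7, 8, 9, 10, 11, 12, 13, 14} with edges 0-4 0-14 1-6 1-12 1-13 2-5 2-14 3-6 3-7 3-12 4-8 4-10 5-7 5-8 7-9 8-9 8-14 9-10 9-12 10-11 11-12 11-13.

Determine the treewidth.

3

A width-3 tree decomposition is:
Bags: B1 = {0, 2, 4, 14}  B2 = {2, 4, 8, 14}  B3 = {2, 4, 5, 8}  B4 = {4, 5, 8, 10}  B5 = {5, 8, 9, 10}  B6 = {5, 7, 9, 10}  B7 = {7, 9, 10, 11}  B8 = {7, 9, 11, 12}  B9 = {3, 7, 11, 12}  B10 = {3, 11, 12, 13}  B11 = {1, 3, 12, 13}  B12 = {1, 3, 6, 13}
Tree: B1–B2, B2–B3, B3–B4, B4–B5, B5–B6, B6–B7, B7–B8, B8–B9, B9–B10, B10–B11, B11–B12
Every bag has size at most 4, so the width is 4 − 1 = 3 and tw(G) ≤ 3. For the lower bound: the 4 vertex sets {0,2,14}, {4}, {8}, {5,7,9,10} are disjoint, each induces a connected subgraph, and every pair is joined by at least one edge of G. Contracting each set to a single vertex therefore yields K_{4} as a minor, and since treewidth is minor-monotone, tw(G) ≥ tw(K_{4}) = 3. Therefore the treewidth is 3.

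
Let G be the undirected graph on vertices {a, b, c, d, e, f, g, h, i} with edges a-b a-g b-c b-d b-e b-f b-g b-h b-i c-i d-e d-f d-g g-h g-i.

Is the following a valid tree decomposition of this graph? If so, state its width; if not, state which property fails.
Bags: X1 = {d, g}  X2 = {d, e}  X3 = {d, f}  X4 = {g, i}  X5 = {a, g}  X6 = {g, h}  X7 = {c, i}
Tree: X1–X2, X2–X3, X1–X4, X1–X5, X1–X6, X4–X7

A tree decomposition must satisfy three properties: every vertex lies in some bag; for every edge, both endpoints lie together in some bag; and for every vertex, the bags containing it form a connected subtree. Here vertex b appears in no bag, so the decomposition is invalid.

No — vertex b appears in no bag.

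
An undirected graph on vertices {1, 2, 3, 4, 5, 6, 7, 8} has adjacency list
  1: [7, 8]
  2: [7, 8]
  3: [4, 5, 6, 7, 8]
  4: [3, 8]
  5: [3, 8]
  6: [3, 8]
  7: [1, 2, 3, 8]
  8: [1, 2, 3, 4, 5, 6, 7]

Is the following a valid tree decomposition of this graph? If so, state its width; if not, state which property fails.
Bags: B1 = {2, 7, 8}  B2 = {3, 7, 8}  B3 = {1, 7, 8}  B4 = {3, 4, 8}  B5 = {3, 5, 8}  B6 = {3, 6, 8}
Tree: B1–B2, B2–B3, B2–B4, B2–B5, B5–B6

Checking the three conditions: (i) the bags cover all of {1, 2, 3, 4, 5, 6, 7, 8}; (ii) for each edge, some bag contains both endpoints; (iii) the bags containing any fixed vertex form a subtree. All hold, so the decomposition is valid with width 3 − 1 = 2.

Yes; width 2.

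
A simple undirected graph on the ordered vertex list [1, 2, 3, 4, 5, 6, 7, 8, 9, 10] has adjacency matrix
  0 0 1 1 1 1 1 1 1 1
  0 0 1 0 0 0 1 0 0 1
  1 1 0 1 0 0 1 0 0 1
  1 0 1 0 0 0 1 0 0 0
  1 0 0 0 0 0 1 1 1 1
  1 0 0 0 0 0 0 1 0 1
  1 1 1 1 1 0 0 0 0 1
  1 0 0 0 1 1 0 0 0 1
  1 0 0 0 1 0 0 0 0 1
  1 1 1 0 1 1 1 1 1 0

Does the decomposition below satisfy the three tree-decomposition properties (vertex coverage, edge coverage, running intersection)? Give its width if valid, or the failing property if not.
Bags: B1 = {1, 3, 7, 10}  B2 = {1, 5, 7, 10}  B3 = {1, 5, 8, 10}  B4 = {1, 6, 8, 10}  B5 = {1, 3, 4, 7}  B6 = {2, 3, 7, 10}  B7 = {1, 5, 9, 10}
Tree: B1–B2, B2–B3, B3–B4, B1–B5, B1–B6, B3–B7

Yes; width 3.

Checking the three conditions: (i) the bags cover all of {1, 2, 3, 4, 5, 6, 7, 8, 9, 10}; (ii) for each edge, some bag contains both endpoints; (iii) the bags containing any fixed vertex form a subtree. All hold, so the decomposition is valid with width 4 − 1 = 3.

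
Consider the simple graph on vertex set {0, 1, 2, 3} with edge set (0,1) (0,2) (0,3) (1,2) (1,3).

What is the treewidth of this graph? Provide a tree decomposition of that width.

Treewidth 2.
Bags: B1 = {0, 1, 2}  B2 = {0, 1, 3}
Tree: B1–B2

Every bag has size at most 3, so the width is 3 − 1 = 2 and tw(G) ≤ 2. Conversely, {0, 1, 2} is a clique of size 3, and the vertices of any clique must share a bag in every tree decomposition; so some bag has ≥ 3 vertices and tw(G) ≥ 2. The upper and lower bounds meet at 2, so that is the treewidth.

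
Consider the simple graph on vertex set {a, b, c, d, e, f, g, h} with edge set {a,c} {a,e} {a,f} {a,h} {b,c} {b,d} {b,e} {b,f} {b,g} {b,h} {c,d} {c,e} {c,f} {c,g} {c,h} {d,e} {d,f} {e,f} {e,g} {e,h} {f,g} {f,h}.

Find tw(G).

A width-4 tree decomposition is:
Bags: B1 = {b, c, e, f, h}  B2 = {a, c, e, f, h}  B3 = {b, c, e, f, g}  B4 = {b, c, d, e, f}
Tree: B1–B2, B1–B3, B3–B4
Each bag holds 5 vertices, so the decomposition has width 4, which upper-bounds the treewidth. Conversely, {a, c, e, f, h} is a clique of size 5, and the vertices of any clique must share a bag in every tree decomposition; so some bag has ≥ 5 vertices and tw(G) ≥ 4. Combining the bounds, tw(G) = 4.

4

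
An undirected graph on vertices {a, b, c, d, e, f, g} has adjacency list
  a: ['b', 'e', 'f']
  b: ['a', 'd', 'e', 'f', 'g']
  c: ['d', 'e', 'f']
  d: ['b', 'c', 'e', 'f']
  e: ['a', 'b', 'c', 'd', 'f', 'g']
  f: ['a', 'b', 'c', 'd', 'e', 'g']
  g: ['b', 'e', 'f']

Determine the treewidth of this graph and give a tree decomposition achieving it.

Treewidth 3.
One optimal decomposition is:
Bags: B1 = {b, d, e, f}  B2 = {b, e, f, g}  B3 = {c, d, e, f}  B4 = {a, b, e, f}
Tree: B1–B2, B1–B3, B2–B4

Every bag has size at most 4, so the width is 4 − 1 = 3 and tw(G) ≤ 3. For the lower bound, the 4 vertices {c, d, e, f} are pairwise adjacent, and any tree decomposition puts a clique entirely inside one bag — forcing width ≥ 3. Therefore the treewidth is 3.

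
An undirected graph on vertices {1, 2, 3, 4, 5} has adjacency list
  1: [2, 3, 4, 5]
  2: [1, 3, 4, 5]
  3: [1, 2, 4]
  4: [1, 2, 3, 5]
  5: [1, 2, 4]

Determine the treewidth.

3

A width-3 tree decomposition is:
Bags: B1 = {1, 2, 4, 5}  B2 = {1, 2, 3, 4}
Tree: B1–B2
Each bag holds 4 vertices, so the decomposition has width 3, which upper-bounds the treewidth. Conversely, {1, 2, 3, 4} is a clique of size 4, and the vertices of any clique must share a bag in every tree decomposition; so some bag has ≥ 4 vertices and tw(G) ≥ 3. Hence tw(G) = 3 exactly.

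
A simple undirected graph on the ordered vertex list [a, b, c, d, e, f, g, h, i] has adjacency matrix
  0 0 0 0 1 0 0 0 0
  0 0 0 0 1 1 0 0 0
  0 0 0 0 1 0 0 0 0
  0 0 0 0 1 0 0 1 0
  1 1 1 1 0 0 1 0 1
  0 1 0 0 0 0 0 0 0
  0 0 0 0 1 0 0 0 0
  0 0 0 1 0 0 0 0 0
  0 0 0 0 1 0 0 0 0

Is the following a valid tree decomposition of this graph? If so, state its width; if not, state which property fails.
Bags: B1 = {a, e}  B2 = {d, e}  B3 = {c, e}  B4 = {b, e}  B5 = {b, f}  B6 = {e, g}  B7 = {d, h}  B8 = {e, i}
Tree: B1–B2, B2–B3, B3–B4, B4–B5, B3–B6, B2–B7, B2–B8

Vertex coverage: the bags together contain {a, b, c, d, e, f, g, h, i}, the full vertex set. Edge coverage: each edge of G has both endpoints in at least one bag. Running intersection: for every vertex, the bags containing it form a connected subtree. All three properties hold, so this is a valid tree decomposition of width max|bag| − 1 = 1, and hence tw(G) ≤ 1.

Yes; width 1.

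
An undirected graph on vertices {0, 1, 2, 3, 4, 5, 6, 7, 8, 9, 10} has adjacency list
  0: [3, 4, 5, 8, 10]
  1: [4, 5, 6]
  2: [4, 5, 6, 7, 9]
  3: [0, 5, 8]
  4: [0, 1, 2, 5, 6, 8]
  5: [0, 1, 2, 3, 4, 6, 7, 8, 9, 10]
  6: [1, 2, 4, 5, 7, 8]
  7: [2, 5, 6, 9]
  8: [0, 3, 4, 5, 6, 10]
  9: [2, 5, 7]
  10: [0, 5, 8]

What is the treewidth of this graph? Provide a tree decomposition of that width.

Treewidth 3.
Bags: B1 = {4, 5, 6, 8}  B2 = {0, 4, 5, 8}  B3 = {2, 4, 5, 6}  B4 = {0, 3, 5, 8}  B5 = {2, 5, 6, 7}  B6 = {2, 5, 7, 9}  B7 = {0, 5, 8, 10}  B8 = {1, 4, 5, 6}
Tree: B1–B2, B1–B3, B2–B4, B3–B5, B5–B6, B2–B7, B1–B8

Each bag holds 4 vertices, so the decomposition has width 3, which upper-bounds the treewidth. On the other hand G contains the 4-clique {0, 3, 5, 8}. A clique must lie in a single bag of any decomposition, so no decomposition can have width below 3. Hence tw(G) = 3 exactly.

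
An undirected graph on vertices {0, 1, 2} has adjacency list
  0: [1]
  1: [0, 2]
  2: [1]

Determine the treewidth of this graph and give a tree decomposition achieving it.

Treewidth 1.
One such decomposition:
Bags: B1 = {1, 2}  B2 = {0, 1}
Tree: B1–B2

Every bag has size at most 2, so the width is 2 − 1 = 1 and tw(G) ≤ 1. G has an edge, so its treewidth is at least 1. Hence tw(G) = 1 exactly.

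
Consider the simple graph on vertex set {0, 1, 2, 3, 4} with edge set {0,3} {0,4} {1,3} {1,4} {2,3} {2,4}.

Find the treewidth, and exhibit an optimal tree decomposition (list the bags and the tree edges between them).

Treewidth 2.
Bags: B1 = {2, 3, 4}  B2 = {0, 3, 4}  B3 = {1, 3, 4}
Tree: B1–B2, B2–B3

Every bag has size at most 3, so the width is 3 − 1 = 2 and tw(G) ≤ 2. For the lower bound, G contains the cycle 3–2–4–0–3, so G is not a forest; only forests have treewidth ≤ 1, hence tw(G) ≥ 2. Hence tw(G) = 2 exactly.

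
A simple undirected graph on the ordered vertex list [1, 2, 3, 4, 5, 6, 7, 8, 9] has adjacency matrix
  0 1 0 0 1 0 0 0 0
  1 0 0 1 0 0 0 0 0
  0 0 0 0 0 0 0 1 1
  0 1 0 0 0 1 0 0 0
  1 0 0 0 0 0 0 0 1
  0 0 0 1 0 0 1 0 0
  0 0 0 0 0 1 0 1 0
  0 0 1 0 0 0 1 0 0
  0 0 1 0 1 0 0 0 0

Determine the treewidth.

2

A width-2 tree decomposition is:
Bags: B1 = {6, 7, 8}  B2 = {3, 6, 8}  B3 = {3, 6, 9}  B4 = {5, 6, 9}  B5 = {1, 5, 6}  B6 = {1, 2, 6}  B7 = {2, 4, 6}
Tree: B1–B2, B2–B3, B3–B4, B4–B5, B5–B6, B6–B7
Each bag holds 3 vertices, so the decomposition has width 2, which upper-bounds the treewidth. Since 6–7–8–3–9–5–1–2–4–6 is a cycle in G, G is not acyclic. Forests are exactly the graphs of treewidth ≤ 1, so tw(G) ≥ 2. Therefore the treewidth is 2.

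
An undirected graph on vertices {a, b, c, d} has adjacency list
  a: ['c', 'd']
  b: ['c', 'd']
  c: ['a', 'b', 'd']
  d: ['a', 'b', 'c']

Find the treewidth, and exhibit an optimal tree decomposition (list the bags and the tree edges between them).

Every bag has size at most 3, so the width is 3 − 1 = 2 and tw(G) ≤ 2. For the lower bound, the 3 vertices {a, c, d} are pairwise adjacent, and any tree decomposition puts a clique entirely inside one bag — forcing width ≥ 2. Therefore the treewidth is 2.

Treewidth 2.
One optimal decomposition is:
Bags: B1 = {a, c, d}  B2 = {b, c, d}
Tree: B1–B2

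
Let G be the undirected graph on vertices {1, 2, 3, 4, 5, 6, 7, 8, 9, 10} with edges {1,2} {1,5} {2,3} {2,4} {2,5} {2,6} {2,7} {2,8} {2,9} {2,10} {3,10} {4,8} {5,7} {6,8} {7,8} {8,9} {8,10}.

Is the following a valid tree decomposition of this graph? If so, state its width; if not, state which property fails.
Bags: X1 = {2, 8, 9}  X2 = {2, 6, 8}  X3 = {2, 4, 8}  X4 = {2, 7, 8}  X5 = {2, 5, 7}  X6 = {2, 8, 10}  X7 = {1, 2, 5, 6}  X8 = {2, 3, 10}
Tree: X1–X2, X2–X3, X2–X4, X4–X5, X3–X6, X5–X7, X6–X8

No — bags containing vertex 6 are not connected in the tree.

A tree decomposition must satisfy three properties: every vertex lies in some bag; for every edge, both endpoints lie together in some bag; and for every vertex, the bags containing it form a connected subtree. Here bags containing vertex 6 are not connected in the tree, so the decomposition is invalid.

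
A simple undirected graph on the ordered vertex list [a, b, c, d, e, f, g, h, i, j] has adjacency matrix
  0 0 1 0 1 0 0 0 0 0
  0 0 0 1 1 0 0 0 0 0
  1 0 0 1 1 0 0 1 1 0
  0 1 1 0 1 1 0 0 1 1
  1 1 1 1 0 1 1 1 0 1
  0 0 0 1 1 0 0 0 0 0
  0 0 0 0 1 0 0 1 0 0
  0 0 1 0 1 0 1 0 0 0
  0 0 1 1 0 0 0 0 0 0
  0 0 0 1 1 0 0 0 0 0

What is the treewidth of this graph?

2

A width-2 tree decomposition is:
Bags: B1 = {b, d, e}  B2 = {c, d, e}  B3 = {a, c, e}  B4 = {c, e, h}  B5 = {c, d, i}  B6 = {d, e, j}  B7 = {e, g, h}  B8 = {d, e, f}
Tree: B1–B2, B2–B3, B2–B4, B2–B5, B1–B6, B4–B7, B6–B8
Every bag has size at most 3, so the width is 3 − 1 = 2 and tw(G) ≤ 2. On the other hand G contains the 3-clique {d, e, j}. A clique must lie in a single bag of any decomposition, so no decomposition can have width below 2. Hence tw(G) = 2 exactly.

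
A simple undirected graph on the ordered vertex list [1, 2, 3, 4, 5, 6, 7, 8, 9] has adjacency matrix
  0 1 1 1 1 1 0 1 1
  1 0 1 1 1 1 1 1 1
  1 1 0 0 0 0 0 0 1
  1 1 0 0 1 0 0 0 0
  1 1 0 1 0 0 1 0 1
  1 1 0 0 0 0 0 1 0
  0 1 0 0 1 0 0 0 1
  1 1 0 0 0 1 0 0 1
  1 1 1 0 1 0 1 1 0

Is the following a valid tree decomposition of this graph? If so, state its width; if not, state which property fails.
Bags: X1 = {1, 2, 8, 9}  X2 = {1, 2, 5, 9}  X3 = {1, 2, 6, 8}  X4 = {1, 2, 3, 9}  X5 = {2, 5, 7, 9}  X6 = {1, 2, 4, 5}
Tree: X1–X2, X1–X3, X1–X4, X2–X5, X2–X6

Checking the three conditions: (i) the bags cover all of {1, 2, 3, 4, 5, 6, 7, 8, 9}; (ii) for each edge, some bag contains both endpoints; (iii) the bags containing any fixed vertex form a subtree. All hold, so the decomposition is valid with width 4 − 1 = 3.

Yes; width 3.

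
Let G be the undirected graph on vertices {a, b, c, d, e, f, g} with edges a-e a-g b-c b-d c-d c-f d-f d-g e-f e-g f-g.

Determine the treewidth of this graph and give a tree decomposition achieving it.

The largest bag has 3 vertices, giving width 2; this decomposition certifies tw(G) ≤ 2. Conversely, {d, f, g} is a clique of size 3, and the vertices of any clique must share a bag in every tree decomposition; so some bag has ≥ 3 vertices and tw(G) ≥ 2. The upper and lower bounds meet at 2, so that is the treewidth.

Treewidth 2.
One optimal decomposition is:
Bags: B1 = {d, f, g}  B2 = {e, f, g}  B3 = {c, d, f}  B4 = {a, e, g}  B5 = {b, c, d}
Tree: B1–B2, B1–B3, B2–B4, B3–B5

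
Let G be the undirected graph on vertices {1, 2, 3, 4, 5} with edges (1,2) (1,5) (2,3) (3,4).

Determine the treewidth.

1

A width-1 tree decomposition is:
Bags: B1 = {3, 4}  B2 = {2, 3}  B3 = {1, 2}  B4 = {1, 5}
Tree: B1–B2, B2–B3, B3–B4
Every bag has size at most 2, so the width is 2 − 1 = 1 and tw(G) ≤ 1. Since G has at least one edge (e.g. 4–3), it is not an edgeless graph, so tw(G) ≥ 1. Hence tw(G) = 1 exactly.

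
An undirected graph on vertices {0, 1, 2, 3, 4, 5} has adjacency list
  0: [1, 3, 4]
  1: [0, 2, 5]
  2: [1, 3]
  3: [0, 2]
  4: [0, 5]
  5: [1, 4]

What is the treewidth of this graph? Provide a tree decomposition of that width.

Each bag holds 3 vertices, so the decomposition has width 2, which upper-bounds the treewidth. For the lower bound, G contains the cycle 4–5–1–0–4, so G is not a forest; only forests have treewidth ≤ 1, hence tw(G) ≥ 2. The upper and lower bounds meet at 2, so that is the treewidth.

Treewidth 2.
One optimal decomposition is:
Bags: B1 = {0, 4, 5}  B2 = {0, 1, 5}  B3 = {0, 1, 3}  B4 = {1, 2, 3}
Tree: B1–B2, B2–B3, B3–B4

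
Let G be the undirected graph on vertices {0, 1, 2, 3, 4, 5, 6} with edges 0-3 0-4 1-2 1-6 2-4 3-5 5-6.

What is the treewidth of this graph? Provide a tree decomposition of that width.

Each bag holds 3 vertices, so the decomposition has width 2, which upper-bounds the treewidth. For the lower bound, G contains the cycle 4–0–3–5–6–1–2–4, so G is not a forest; only forests have treewidth ≤ 1, hence tw(G) ≥ 2. Therefore the treewidth is 2.

Treewidth 2.
Bags: B1 = {0, 3, 4}  B2 = {3, 4, 5}  B3 = {4, 5, 6}  B4 = {1, 4, 6}  B5 = {1, 2, 4}
Tree: B1–B2, B2–B3, B3–B4, B4–B5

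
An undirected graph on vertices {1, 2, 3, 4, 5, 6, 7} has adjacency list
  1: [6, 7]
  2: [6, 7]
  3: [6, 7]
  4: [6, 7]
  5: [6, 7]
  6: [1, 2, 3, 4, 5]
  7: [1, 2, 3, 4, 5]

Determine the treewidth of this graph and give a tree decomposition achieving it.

Treewidth 2.
Bags: B1 = {5, 6, 7}  B2 = {1, 6, 7}  B3 = {2, 6, 7}  B4 = {3, 6, 7}  B5 = {4, 6, 7}
Tree: B1–B2, B2–B3, B3–B4, B4–B5

Each bag holds 3 vertices, so the decomposition has width 2, which upper-bounds the treewidth. Since 7–5–6–1–7 is a cycle in G, G is not acyclic. Forests are exactly the graphs of treewidth ≤ 1, so tw(G) ≥ 2. The upper and lower bounds meet at 2, so that is the treewidth.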